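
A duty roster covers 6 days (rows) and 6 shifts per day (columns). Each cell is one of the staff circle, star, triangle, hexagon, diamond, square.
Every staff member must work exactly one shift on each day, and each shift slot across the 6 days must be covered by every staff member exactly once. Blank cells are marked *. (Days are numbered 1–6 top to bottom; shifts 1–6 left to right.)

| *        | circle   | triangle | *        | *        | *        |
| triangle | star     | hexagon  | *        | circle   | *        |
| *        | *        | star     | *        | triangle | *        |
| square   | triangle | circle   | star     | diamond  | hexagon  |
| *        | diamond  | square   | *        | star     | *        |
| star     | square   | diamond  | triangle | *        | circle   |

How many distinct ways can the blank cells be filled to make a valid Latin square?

3

Day 1, shift 1: eliminating its day and shift leaves {hexagon, diamond}.
Day 1, shift 4: eliminating its day and shift leaves {hexagon, diamond, square}.
Day 1, shift 5: eliminating its day and shift leaves {hexagon, square}.
Day 1, shift 6: eliminating its day and shift leaves {star, diamond, square}.
Day 2, shift 4: eliminating its day and shift leaves {diamond, square}.
Day 2, shift 6: eliminating its day and shift leaves {diamond, square}.
Day 3, shift 1: eliminating its day and shift leaves {circle, hexagon, diamond}.
Day 3, shift 2: eliminating its day and shift leaves {hexagon}.
Day 3, shift 4: eliminating its day and shift leaves {circle, hexagon, diamond, square}.
Day 3, shift 6: eliminating its day and shift leaves {diamond, square}.
Day 5, shift 1: eliminating its day and shift leaves {circle, hexagon}.
Day 5, shift 4: eliminating its day and shift leaves {circle, hexagon}.
Day 5, shift 6: eliminating its day and shift leaves {triangle}.
Day 6, shift 5: eliminating its day and shift leaves {hexagon}.
Enumerating the assignments across these blanks that avoid any day or shift repeat gives 3 completions.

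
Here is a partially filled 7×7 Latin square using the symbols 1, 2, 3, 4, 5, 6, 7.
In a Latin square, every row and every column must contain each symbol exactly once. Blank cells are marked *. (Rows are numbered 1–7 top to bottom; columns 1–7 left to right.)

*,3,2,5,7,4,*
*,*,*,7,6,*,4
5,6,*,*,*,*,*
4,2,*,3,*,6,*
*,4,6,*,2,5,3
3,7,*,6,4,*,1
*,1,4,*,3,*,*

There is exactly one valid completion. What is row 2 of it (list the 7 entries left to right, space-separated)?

2 5 3 7 6 1 4

Row 2, column 2: row 2 has {4, 6, 7} and column 2 has {1, 2, 3, 4, 6, 7}, leaving only 5.
Row 1, column 7: row 1 has {2, 3, 4, 5, 7} and column 7 has {1, 3, 4}, leaving only 6.
Row 1, column 1: row 1 has {2, 3, 4, 5, 6, 7} and column 1 has {3, 4, 5}, leaving only 1.
Row 2, column 1: row 2 has {4, 5, 6, 7} and column 1 has {1, 3, 4, 5}, leaving only 2.
Row 3, column 5: row 3 has {5, 6} and column 5 has {2, 3, 4, 6, 7}, leaving only 1.
Row 4, column 5: row 4 has {2, 3, 4, 6} and column 5 has {1, 2, 3, 4, 6, 7}, leaving only 5.
Row 4, column 7: row 4 has {2, 3, 4, 5, 6} and column 7 has {1, 3, 4, 6}, leaving only 7.
Row 3, column 7: row 3 has {1, 5, 6} and column 7 has {1, 3, 4, 6, 7}, leaving only 2.
Row 3, column 4: row 3 has {1, 2, 5, 6} and column 4 has {3, 5, 6, 7}, leaving only 4.
Row 4, column 3: row 4 has {2, 3, 4, 5, 6, 7} and column 3 has {2, 4, 6}, leaving only 1.
Row 2, column 3: row 2 has {2, 4, 5, 6, 7} and column 3 has {1, 2, 4, 6}, leaving only 3.
Row 2, column 6: row 2 has {2, 3, 4, 5, 6, 7} and column 6 has {4, 5, 6}, leaving only 1.
So row 2 reads: 2 5 3 7 6 1 4.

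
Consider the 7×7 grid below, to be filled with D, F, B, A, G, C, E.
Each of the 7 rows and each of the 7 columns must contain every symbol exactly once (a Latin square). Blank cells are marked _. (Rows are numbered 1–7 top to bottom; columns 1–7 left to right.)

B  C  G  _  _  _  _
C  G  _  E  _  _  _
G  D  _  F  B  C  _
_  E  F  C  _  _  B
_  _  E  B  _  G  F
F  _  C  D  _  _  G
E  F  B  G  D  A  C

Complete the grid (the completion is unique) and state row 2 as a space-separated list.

C G D E F B A

Row 1, column 4: row 1 has {B, G, C} and column 4 has {D, F, B, G, C, E}, leaving only A.
Row 3, column 3: row 3 has {D, F, B, G, C} and column 3 has {F, B, G, C, E}, leaving only A.
Row 2, column 3: row 2 has {G, C, E} and column 3 has {F, B, A, G, C, E}, leaving only D.
Row 2, column 7: row 2 has {D, G, C, E} and column 7 has {F, B, G, C}, leaving only A.
Row 2, column 5: row 2 has {D, A, G, C, E} and column 5 has {D, B}, leaving only F.
Row 2, column 6: row 2 has {D, F, A, G, C, E} and column 6 has {A, G, C}, leaving only B.
So row 2 reads: C G D E F B A.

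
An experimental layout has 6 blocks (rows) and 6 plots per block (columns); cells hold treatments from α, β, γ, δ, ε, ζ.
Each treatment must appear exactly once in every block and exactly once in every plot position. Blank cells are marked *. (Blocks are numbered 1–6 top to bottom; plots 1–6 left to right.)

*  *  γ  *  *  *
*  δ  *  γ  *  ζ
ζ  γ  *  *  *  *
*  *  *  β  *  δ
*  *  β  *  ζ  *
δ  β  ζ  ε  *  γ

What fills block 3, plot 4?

Block 6, plot 5: block 6 has {β, γ, δ, ε, ζ} and plot 5 has {ζ}, leaving only α.
Block 3, plot 4 is narrowed to {α, δ}.
If it were δ, then block 5, plot 6 would be left with no valid symbol.
So block 3, plot 4 must be α.

α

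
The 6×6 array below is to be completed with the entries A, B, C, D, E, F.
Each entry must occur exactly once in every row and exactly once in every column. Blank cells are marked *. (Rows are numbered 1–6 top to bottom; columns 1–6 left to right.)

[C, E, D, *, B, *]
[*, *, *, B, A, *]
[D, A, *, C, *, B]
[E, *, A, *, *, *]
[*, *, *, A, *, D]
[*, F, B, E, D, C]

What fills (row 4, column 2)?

Row 1, column 4: row 1 has {B, C, D, E} and column 4 has {A, B, C, E}, leaving only F.
Row 1, column 6: row 1 has {B, C, D, E, F} and column 6 has {B, C, D}, leaving only A.
Row 2, column 1: row 2 has {A, B} and column 1 has {C, D, E}, leaving only F.
Row 2, column 6: row 2 has {A, B, F} and column 6 has {A, B, C, D}, leaving only E.
Row 2, column 3: row 2 has {A, B, E, F} and column 3 has {A, B, D}, leaving only C.
Row 2, column 2: row 2 has {A, B, C, E, F} and column 2 has {A, E, F}, leaving only D.
Row 4, column 4: row 4 has {A, E} and column 4 has {A, B, C, E, F}, leaving only D.
Row 4, column 6: row 4 has {A, D, E} and column 6 has {A, B, C, D, E}, leaving only F.
Row 4, column 5: row 4 has {A, D, E, F} and column 5 has {A, B, D}, leaving only C.
Row 4 already has {A, C, D, E, F} and column 2 already has {A, D, E, F}, so row 4, column 2 must be B.

B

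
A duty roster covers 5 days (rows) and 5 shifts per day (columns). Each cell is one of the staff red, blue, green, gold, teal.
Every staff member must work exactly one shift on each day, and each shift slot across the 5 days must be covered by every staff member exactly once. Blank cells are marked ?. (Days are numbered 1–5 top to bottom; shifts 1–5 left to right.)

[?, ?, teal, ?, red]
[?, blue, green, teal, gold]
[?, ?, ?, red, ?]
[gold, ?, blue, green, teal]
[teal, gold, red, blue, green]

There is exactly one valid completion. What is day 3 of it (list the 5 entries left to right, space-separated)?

green teal gold red blue

Day 3, shift 3: day 3 has {red} and shift 3 has {red, blue, green, teal}, leaving only gold.
Day 3, shift 5: day 3 has {red, gold} and shift 5 has {red, green, gold, teal}, leaving only blue.
Day 3, shift 1: day 3 has {red, blue, gold} and shift 1 has {gold, teal}, leaving only green.
Day 3, shift 2: day 3 has {red, blue, green, gold} and shift 2 has {blue, gold}, leaving only teal.
So day 3 reads: green teal gold red blue.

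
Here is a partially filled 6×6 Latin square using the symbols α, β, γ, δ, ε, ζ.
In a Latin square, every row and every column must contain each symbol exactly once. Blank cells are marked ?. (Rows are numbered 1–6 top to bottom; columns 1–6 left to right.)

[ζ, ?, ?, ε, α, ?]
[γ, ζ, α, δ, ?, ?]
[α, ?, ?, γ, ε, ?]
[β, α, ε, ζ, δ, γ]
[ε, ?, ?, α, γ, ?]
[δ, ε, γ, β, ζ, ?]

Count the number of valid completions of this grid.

4

Row 1, column 2: eliminating its row and column leaves {β, γ, δ}.
Row 1, column 3: eliminating its row and column leaves {β, δ}.
Row 1, column 6: eliminating its row and column leaves {β, δ}.
Row 2, column 5: eliminating its row and column leaves {β}.
Row 2, column 6: eliminating its row and column leaves {β, ε}.
Row 3, column 2: eliminating its row and column leaves {β, δ}.
Row 3, column 3: eliminating its row and column leaves {β, δ, ζ}.
Row 3, column 6: eliminating its row and column leaves {β, δ, ζ}.
Row 5, column 2: eliminating its row and column leaves {β, δ}.
Row 5, column 3: eliminating its row and column leaves {β, δ, ζ}.
Row 5, column 6: eliminating its row and column leaves {β, δ, ζ}.
Row 6, column 6: eliminating its row and column leaves {α}.
Enumerating the assignments across these blanks that avoid any row or column repeat gives 4 completions.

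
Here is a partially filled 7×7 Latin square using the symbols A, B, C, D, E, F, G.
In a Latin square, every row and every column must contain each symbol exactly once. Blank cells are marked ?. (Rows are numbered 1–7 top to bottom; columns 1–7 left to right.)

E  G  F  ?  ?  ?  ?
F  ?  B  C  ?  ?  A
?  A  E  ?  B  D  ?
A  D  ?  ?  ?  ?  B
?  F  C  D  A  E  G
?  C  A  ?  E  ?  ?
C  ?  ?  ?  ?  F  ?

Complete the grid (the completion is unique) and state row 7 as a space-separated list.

Row 2, column 2: row 2 has {A, B, C, F} and column 2 has {A, C, D, F, G}, leaving only E.
Row 7, column 2: row 7 has {C, F} and column 2 has {A, C, D, E, F, G}, leaving only B.
Row 2, column 6: row 2 has {A, B, C, E, F} and column 6 has {D, E, F}, leaving only G.
Row 2, column 5: row 2 has {A, B, C, E, F, G} and column 5 has {A, B, E}, leaving only D.
Row 7, column 5: row 7 has {B, C, F} and column 5 has {A, B, D, E}, leaving only G.
Row 7, column 3: row 7 has {B, C, F, G} and column 3 has {A, B, C, E, F}, leaving only D.
Row 7, column 7: row 7 has {B, C, D, F, G} and column 7 has {A, B, G}, leaving only E.
Row 7, column 4: row 7 has {B, C, D, E, F, G} and column 4 has {C, D}, leaving only A.
So row 7 reads: C B D A G F E.

C B D A G F E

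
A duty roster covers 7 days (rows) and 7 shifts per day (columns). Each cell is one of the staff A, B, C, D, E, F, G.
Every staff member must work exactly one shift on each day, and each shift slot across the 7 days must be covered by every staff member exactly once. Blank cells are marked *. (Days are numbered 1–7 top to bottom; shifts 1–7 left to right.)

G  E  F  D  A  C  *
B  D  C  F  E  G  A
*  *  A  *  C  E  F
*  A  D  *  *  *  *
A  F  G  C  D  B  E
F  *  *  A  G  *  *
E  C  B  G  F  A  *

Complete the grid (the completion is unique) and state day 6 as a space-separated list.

F B E A G D C

Day 6, shift 2: day 6 has {A, F, G} and shift 2 has {A, C, D, E, F}, leaving only B.
Day 6, shift 3: day 6 has {A, B, F, G} and shift 3 has {A, B, C, D, F, G}, leaving only E.
Day 6, shift 6: day 6 has {A, B, E, F, G} and shift 6 has {A, B, C, E, G}, leaving only D.
Day 6, shift 7: day 6 has {A, B, D, E, F, G} and shift 7 has {A, E, F}, leaving only C.
So day 6 reads: F B E A G D C.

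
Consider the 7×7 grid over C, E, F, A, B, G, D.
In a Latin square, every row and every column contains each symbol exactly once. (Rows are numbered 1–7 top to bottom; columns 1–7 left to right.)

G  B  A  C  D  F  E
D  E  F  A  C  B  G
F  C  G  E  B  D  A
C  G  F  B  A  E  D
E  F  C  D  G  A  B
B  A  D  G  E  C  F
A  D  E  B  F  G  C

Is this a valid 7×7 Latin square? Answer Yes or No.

No

Every row is a permutation, but column 3 contains F twice (at rows 2 and 4).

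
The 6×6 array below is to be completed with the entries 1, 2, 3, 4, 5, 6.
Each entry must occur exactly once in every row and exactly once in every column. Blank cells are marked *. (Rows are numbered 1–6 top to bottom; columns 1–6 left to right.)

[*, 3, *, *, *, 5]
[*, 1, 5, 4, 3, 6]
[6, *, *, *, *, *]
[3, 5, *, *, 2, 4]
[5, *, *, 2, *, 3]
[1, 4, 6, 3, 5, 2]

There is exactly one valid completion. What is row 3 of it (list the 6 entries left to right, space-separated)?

6 2 3 5 4 1

Row 3, column 2: row 3 has {6} and column 2 has {1, 3, 4, 5}, leaving only 2.
Row 3, column 6: row 3 has {2, 6} and column 6 has {2, 3, 4, 5, 6}, leaving only 1.
Row 3, column 4: row 3 has {1, 2, 6} and column 4 has {2, 3, 4}, leaving only 5.
Row 3, column 5: row 3 has {1, 2, 5, 6} and column 5 has {2, 3, 5}, leaving only 4.
Row 3, column 3: row 3 has {1, 2, 4, 5, 6} and column 3 has {5, 6}, leaving only 3.
So row 3 reads: 6 2 3 5 4 1.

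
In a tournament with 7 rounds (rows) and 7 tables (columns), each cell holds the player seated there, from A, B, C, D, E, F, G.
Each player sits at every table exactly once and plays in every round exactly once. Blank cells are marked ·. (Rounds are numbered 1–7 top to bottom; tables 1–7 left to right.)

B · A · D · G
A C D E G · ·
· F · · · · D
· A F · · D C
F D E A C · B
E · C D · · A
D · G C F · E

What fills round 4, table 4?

B

Round 1, table 2: round 1 has {A, B, D, G} and table 2 has {A, C, D, F}, leaving only E.
Round 1, table 4: round 1 has {A, B, D, E, G} and table 4 has {A, C, D, E}, leaving only F.
Round 1, table 6: round 1 has {A, B, D, E, F, G} and table 6 has {D}, leaving only C.
Round 2, table 7: round 2 has {A, C, D, E, G} and table 7 has {A, B, C, D, E, G}, leaving only F.
Round 2, table 6: round 2 has {A, C, D, E, F, G} and table 6 has {C, D}, leaving only B.
Round 3, table 3: round 3 has {D, F} and table 3 has {A, C, D, E, F, G}, leaving only B.
Round 3, table 4: round 3 has {B, D, F} and table 4 has {A, C, D, E, F}, leaving only G.
Round 4 already has {A, C, D, F} and table 4 already has {A, C, D, E, F, G}, so round 4, table 4 must be B.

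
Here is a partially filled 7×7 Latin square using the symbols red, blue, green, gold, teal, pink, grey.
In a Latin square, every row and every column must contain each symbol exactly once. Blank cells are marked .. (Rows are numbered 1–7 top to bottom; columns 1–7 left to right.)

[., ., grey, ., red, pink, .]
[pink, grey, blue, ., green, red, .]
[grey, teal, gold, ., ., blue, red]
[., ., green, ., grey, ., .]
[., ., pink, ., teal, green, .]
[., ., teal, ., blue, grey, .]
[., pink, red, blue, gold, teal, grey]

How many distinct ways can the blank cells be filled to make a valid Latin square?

8

Row 1, column 1: eliminating its row and column leaves {blue, green, gold, teal}.
Row 1, column 2: eliminating its row and column leaves {blue, green, gold}.
Row 1, column 4: eliminating its row and column leaves {green, gold, teal}.
Row 1, column 7: eliminating its row and column leaves {blue, green, gold, teal}.
Row 2, column 4: eliminating its row and column leaves {gold, teal}.
Row 2, column 7: eliminating its row and column leaves {gold, teal}.
Row 3, column 4: eliminating its row and column leaves {green, pink}.
Row 3, column 5: eliminating its row and column leaves {pink}.
Row 4, column 1: eliminating its row and column leaves {red, blue, gold, teal}.
Row 4, column 2: eliminating its row and column leaves {red, blue, gold}.
Row 4, column 4: eliminating its row and column leaves {red, gold, teal, pink}.
Row 4, column 6: eliminating its row and column leaves {gold}.
Row 4, column 7: eliminating its row and column leaves {blue, gold, teal, pink}.
Row 5, column 1: eliminating its row and column leaves {red, blue, gold}.
Row 5, column 2: eliminating its row and column leaves {red, blue, gold}.
Row 5, column 4: eliminating its row and column leaves {red, gold, grey}.
Row 5, column 7: eliminating its row and column leaves {blue, gold}.
Row 6, column 1: eliminating its row and column leaves {red, green, gold}.
Row 6, column 2: eliminating its row and column leaves {red, green, gold}.
Row 6, column 4: eliminating its row and column leaves {red, green, gold, pink}.
Row 6, column 7: eliminating its row and column leaves {green, gold, pink}.
Row 7, column 1: eliminating its row and column leaves {green}.
Enumerating the assignments across these blanks that avoid any row or column repeat gives 8 completions.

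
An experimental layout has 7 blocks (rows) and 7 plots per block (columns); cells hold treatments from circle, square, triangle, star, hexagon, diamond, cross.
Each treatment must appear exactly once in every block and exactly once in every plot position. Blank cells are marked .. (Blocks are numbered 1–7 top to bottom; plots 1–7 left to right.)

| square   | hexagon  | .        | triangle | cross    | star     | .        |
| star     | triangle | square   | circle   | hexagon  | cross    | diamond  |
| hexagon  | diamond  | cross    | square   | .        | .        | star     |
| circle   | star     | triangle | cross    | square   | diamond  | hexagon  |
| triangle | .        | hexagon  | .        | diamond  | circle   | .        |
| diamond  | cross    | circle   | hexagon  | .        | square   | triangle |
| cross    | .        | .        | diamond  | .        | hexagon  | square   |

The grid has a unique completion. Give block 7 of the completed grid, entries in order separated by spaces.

cross circle star diamond triangle hexagon square

Block 7, plot 2: block 7 has {square, hexagon, diamond, cross} and plot 2 has {triangle, star, hexagon, diamond, cross}, leaving only circle.
Block 7, plot 3: block 7 has {circle, square, hexagon, diamond, cross} and plot 3 has {circle, square, triangle, hexagon, cross}, leaving only star.
Block 7, plot 5: block 7 has {circle, square, star, hexagon, diamond, cross} and plot 5 has {square, hexagon, diamond, cross}, leaving only triangle.
So block 7 reads: cross circle star diamond triangle hexagon square.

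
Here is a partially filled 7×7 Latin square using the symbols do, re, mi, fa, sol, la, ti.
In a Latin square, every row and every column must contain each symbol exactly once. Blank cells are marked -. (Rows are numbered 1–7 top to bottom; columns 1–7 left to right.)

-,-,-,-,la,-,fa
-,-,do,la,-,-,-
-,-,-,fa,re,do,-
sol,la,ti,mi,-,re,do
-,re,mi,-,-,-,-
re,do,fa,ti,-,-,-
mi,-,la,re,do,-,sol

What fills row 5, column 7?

la

Row 3, column 3: row 3 has {do, re, fa} and column 3 has {do, mi, fa, la, ti}, leaving only sol.
Row 1, column 3: row 1 has {fa, la} and column 3 has {do, mi, fa, sol, la, ti}, leaving only re.
Row 4, column 5: row 4 has {do, re, mi, sol, la, ti} and column 5 has {do, re, la}, leaving only fa.
Row 5, column 7 is narrowed to {la, ti}.
If it were ti, then row 2, column 6 would be left with no valid symbol.
So row 5, column 7 must be la.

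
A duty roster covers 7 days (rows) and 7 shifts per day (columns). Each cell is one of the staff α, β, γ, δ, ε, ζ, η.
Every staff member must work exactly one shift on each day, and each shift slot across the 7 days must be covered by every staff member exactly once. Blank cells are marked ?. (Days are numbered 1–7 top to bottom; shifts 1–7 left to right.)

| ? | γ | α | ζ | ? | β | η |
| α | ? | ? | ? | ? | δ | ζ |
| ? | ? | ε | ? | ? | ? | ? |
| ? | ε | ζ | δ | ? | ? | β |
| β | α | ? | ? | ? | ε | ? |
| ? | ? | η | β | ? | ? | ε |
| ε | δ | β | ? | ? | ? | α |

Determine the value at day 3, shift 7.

δ

Day 1, shift 1: day 1 has {α, β, γ, ζ, η} and shift 1 has {α, β, ε}, leaving only δ.
Day 1, shift 5: day 1 has {α, β, γ, δ, ζ, η} and shift 5 has {}, leaving only ε.
Day 2, shift 3: day 2 has {α, δ, ζ} and shift 3 has {α, β, ε, ζ, η}, leaving only γ.
Day 5, shift 3: day 5 has {α, β, ε} and shift 3 has {α, β, γ, ε, ζ, η}, leaving only δ.
Day 5, shift 7: day 5 has {α, β, δ, ε} and shift 7 has {α, β, ε, ζ, η}, leaving only γ.
Day 3 already has {ε} and shift 7 already has {α, β, γ, ε, ζ, η}, so day 3, shift 7 must be δ.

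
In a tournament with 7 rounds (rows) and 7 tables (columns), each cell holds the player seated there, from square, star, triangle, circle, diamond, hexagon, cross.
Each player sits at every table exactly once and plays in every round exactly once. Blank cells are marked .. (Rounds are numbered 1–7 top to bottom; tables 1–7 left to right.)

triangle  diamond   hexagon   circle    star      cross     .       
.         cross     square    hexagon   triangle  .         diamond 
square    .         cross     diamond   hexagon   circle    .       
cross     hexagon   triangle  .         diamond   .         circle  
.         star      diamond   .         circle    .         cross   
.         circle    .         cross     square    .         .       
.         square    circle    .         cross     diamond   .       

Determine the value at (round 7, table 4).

Round 1, table 7: round 1 has {star, triangle, circle, diamond, hexagon, cross} and table 7 has {circle, diamond, cross}, leaving only square.
Round 2, table 6: round 2 has {square, triangle, diamond, hexagon, cross} and table 6 has {circle, diamond, cross}, leaving only star.
Round 2, table 1: round 2 has {square, star, triangle, diamond, hexagon, cross} and table 1 has {square, triangle, cross}, leaving only circle.
Round 3, table 2: round 3 has {square, circle, diamond, hexagon, cross} and table 2 has {square, star, circle, diamond, hexagon, cross}, leaving only triangle.
Round 3, table 7: round 3 has {square, triangle, circle, diamond, hexagon, cross} and table 7 has {square, circle, diamond, cross}, leaving only star.
Round 4, table 6: round 4 has {triangle, circle, diamond, hexagon, cross} and table 6 has {star, circle, diamond, cross}, leaving only square.
Round 4, table 4: round 4 has {square, triangle, circle, diamond, hexagon, cross} and table 4 has {circle, diamond, hexagon, cross}, leaving only star.
Round 7 already has {square, circle, diamond, cross} and table 4 already has {star, circle, diamond, hexagon, cross}, so round 7, table 4 must be triangle.

triangle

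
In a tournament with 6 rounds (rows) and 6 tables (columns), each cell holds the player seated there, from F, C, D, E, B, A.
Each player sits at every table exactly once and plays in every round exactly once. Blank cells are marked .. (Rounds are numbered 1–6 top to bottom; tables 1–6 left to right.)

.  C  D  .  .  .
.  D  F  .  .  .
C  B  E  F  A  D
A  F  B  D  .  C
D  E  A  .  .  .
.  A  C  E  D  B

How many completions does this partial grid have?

Round 1, table 1: eliminating its round and table leaves {F, E, B}.
Round 1, table 4: eliminating its round and table leaves {B, A}.
Round 1, table 5: eliminating its round and table leaves {F, E, B}.
Round 1, table 6: eliminating its round and table leaves {F, E, A}.
Round 2, table 1: eliminating its round and table leaves {E, B}.
Round 2, table 4: eliminating its round and table leaves {C, B, A}.
Round 2, table 5: eliminating its round and table leaves {C, E, B}.
Round 2, table 6: eliminating its round and table leaves {E, A}.
Round 4, table 5: eliminating its round and table leaves {E}.
Round 5, table 4: eliminating its round and table leaves {C, B}.
Round 5, table 5: eliminating its round and table leaves {F, C, B}.
Round 5, table 6: eliminating its round and table leaves {F}.
Round 6, table 1: eliminating its round and table leaves {F}.
Enumerating the assignments across these blanks that avoid any round or table repeat gives 3 completions.

3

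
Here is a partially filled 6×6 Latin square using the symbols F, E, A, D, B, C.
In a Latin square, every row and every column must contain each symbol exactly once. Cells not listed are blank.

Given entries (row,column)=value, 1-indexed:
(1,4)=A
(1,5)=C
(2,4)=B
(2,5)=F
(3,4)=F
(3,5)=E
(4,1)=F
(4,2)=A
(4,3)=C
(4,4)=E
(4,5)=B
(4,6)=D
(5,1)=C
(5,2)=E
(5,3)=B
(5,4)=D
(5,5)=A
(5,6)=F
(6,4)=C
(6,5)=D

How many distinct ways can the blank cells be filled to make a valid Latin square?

Row 1, column 1: eliminating its row and column leaves {E, D, B}.
Row 1, column 2: eliminating its row and column leaves {F, D, B}.
Row 1, column 3: eliminating its row and column leaves {F, E, D}.
Row 1, column 6: eliminating its row and column leaves {E, B}.
Row 2, column 1: eliminating its row and column leaves {E, A, D}.
Row 2, column 2: eliminating its row and column leaves {D, C}.
Row 2, column 3: eliminating its row and column leaves {E, A, D}.
Row 2, column 6: eliminating its row and column leaves {E, A, C}.
Row 3, column 1: eliminating its row and column leaves {A, D, B}.
Row 3, column 2: eliminating its row and column leaves {D, B, C}.
Row 3, column 3: eliminating its row and column leaves {A, D}.
Row 3, column 6: eliminating its row and column leaves {A, B, C}.
Row 6, column 1: eliminating its row and column leaves {E, A, B}.
Row 6, column 2: eliminating its row and column leaves {F, B}.
Row 6, column 3: eliminating its row and column leaves {F, E, A}.
Row 6, column 6: eliminating its row and column leaves {E, A, B}.
Enumerating the assignments across these blanks that avoid any row or column repeat gives 14 completions.

14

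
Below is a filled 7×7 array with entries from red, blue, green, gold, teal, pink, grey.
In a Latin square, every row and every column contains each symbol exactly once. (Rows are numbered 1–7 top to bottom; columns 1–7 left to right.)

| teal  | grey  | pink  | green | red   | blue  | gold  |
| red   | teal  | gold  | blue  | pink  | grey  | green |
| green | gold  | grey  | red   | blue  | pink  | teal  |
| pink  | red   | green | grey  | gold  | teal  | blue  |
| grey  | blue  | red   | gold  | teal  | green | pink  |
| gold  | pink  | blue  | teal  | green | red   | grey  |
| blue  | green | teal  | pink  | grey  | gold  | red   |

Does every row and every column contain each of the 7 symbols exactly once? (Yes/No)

Each row is a permutation of the 7 symbols, and so is each column.

Yes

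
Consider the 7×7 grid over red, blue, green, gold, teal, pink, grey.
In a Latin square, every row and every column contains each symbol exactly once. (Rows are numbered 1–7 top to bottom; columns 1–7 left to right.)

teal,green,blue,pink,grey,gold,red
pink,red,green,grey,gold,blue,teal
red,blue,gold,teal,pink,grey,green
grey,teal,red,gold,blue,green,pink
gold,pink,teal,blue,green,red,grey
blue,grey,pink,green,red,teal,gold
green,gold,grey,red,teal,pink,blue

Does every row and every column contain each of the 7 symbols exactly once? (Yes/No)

Each row is a permutation of the 7 symbols, and so is each column.

Yes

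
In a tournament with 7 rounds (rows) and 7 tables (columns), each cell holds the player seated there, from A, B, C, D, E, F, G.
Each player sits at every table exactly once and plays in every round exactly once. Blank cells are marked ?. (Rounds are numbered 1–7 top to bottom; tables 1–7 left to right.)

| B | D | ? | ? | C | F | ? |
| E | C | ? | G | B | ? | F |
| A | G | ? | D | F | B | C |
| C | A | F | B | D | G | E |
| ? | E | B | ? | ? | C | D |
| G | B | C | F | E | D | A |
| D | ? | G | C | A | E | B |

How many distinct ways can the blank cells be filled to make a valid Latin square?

1

Round 1, table 3: eliminating its round and table leaves {A, E}.
Round 1, table 4: eliminating its round and table leaves {A, E}.
Round 1, table 7: eliminating its round and table leaves {G}.
Round 2, table 3: eliminating its round and table leaves {A, D}.
Round 2, table 6: eliminating its round and table leaves {A}.
Round 3, table 3: eliminating its round and table leaves {E}.
Round 5, table 1: eliminating its round and table leaves {F}.
Round 5, table 4: eliminating its round and table leaves {A}.
Round 5, table 5: eliminating its round and table leaves {G}.
Round 7, table 2: eliminating its round and table leaves {F}.
Only one assignment across all blanks avoids any round or table repeat, giving 1 completion.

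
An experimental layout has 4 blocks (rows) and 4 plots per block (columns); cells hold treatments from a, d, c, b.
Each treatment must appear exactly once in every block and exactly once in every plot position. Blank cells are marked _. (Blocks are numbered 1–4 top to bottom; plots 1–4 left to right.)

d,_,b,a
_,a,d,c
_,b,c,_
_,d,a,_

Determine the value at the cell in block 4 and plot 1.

c

Block 1, plot 2: block 1 has {a, d, b} and plot 2 has {a, d, b}, leaving only c.
Block 2, plot 1: block 2 has {a, d, c} and plot 1 has {d}, leaving only b.
Block 4 already has {a, d} and plot 1 already has {d, b}, so block 4, plot 1 must be c.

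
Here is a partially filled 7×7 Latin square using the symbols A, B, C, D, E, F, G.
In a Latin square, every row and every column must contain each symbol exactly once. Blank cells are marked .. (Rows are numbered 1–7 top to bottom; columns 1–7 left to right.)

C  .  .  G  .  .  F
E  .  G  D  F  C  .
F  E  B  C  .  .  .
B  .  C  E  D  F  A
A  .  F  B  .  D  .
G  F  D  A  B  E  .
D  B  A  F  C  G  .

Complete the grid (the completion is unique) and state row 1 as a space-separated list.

Row 1, column 3: row 1 has {C, F, G} and column 3 has {A, B, C, D, F, G}, leaving only E.
Row 1, column 5: row 1 has {C, E, F, G} and column 5 has {B, C, D, F}, leaving only A.
Row 1, column 2: row 1 has {A, C, E, F, G} and column 2 has {B, E, F}, leaving only D.
Row 1, column 6: row 1 has {A, C, D, E, F, G} and column 6 has {C, D, E, F, G}, leaving only B.
So row 1 reads: C D E G A B F.

C D E G A B F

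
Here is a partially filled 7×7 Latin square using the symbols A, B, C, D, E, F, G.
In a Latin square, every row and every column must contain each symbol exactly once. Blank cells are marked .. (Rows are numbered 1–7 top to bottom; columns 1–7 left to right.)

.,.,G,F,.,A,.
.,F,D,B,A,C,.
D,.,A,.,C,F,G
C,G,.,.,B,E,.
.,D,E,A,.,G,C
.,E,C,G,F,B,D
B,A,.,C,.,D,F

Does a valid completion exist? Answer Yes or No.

No

Row 5, column 5: row 5 together with column 5 already contain {A, B, C, D, E, F, G} — every symbol — so nothing can go there. The grid has no valid completion.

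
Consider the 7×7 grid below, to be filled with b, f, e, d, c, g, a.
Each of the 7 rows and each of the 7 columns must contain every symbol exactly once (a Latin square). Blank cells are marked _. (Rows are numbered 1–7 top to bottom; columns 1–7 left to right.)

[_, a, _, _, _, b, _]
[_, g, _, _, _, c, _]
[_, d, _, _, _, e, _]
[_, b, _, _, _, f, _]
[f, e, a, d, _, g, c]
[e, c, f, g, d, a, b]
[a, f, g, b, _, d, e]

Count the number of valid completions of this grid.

44

Row 1, column 1: eliminating its row and column leaves {d, c, g}.
Row 1, column 3: eliminating its row and column leaves {e, d, c}.
Row 1, column 4: eliminating its row and column leaves {f, e, c}.
Row 1, column 5: eliminating its row and column leaves {f, e, c, g}.
Row 1, column 7: eliminating its row and column leaves {f, d, g}.
Row 2, column 1: eliminating its row and column leaves {b, d}.
Row 2, column 3: eliminating its row and column leaves {b, e, d}.
Row 2, column 4: eliminating its row and column leaves {f, e, a}.
Row 2, column 5: eliminating its row and column leaves {b, f, e, a}.
Row 2, column 7: eliminating its row and column leaves {f, d, a}.
Row 3, column 1: eliminating its row and column leaves {b, c, g}.
Row 3, column 3: eliminating its row and column leaves {b, c}.
Row 3, column 4: eliminating its row and column leaves {f, c, a}.
Row 3, column 5: eliminating its row and column leaves {b, f, c, g, a}.
Row 3, column 7: eliminating its row and column leaves {f, g, a}.
Row 4, column 1: eliminating its row and column leaves {d, c, g}.
Row 4, column 3: eliminating its row and column leaves {e, d, c}.
Row 4, column 4: eliminating its row and column leaves {e, c, a}.
Row 4, column 5: eliminating its row and column leaves {e, c, g, a}.
Row 4, column 7: eliminating its row and column leaves {d, g, a}.
Row 5, column 5: eliminating its row and column leaves {b}.
Row 7, column 5: eliminating its row and column leaves {c}.
Enumerating the assignments across these blanks that avoid any row or column repeat gives 44 completions.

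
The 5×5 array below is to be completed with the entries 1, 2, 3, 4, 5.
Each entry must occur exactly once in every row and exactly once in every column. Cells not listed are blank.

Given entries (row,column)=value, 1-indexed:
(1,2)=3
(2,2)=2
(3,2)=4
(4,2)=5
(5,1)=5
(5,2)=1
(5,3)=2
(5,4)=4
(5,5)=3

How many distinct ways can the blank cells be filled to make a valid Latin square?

Row 1, column 1: eliminating its row and column leaves {1, 2, 4}.
Row 1, column 3: eliminating its row and column leaves {1, 4, 5}.
Row 1, column 4: eliminating its row and column leaves {1, 2, 5}.
Row 1, column 5: eliminating its row and column leaves {1, 2, 4, 5}.
Row 2, column 1: eliminating its row and column leaves {1, 3, 4}.
Row 2, column 3: eliminating its row and column leaves {1, 3, 4, 5}.
Row 2, column 4: eliminating its row and column leaves {1, 3, 5}.
Row 2, column 5: eliminating its row and column leaves {1, 4, 5}.
Row 3, column 1: eliminating its row and column leaves {1, 2, 3}.
Row 3, column 3: eliminating its row and column leaves {1, 3, 5}.
Row 3, column 4: eliminating its row and column leaves {1, 2, 3, 5}.
Row 3, column 5: eliminating its row and column leaves {1, 2, 5}.
Row 4, column 1: eliminating its row and column leaves {1, 2, 3, 4}.
Row 4, column 3: eliminating its row and column leaves {1, 3, 4}.
Row 4, column 4: eliminating its row and column leaves {1, 2, 3}.
Row 4, column 5: eliminating its row and column leaves {1, 2, 4}.
Enumerating the assignments across these blanks that avoid any row or column repeat gives 56 completions.

56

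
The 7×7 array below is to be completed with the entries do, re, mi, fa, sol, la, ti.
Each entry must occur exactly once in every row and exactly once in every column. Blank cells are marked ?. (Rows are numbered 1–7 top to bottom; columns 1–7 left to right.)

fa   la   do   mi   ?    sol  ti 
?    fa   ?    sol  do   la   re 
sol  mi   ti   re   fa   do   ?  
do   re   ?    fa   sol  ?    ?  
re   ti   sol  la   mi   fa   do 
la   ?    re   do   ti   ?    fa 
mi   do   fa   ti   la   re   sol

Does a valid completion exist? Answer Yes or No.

No row or column among the givens repeats a symbol, and propagating forced cells runs into no contradiction.
One valid completion exists (for instance, fa la do mi re sol ti / ti fa mi sol do la re / sol mi ti re fa do la / do re la fa sol ti mi / re ti sol la mi fa do / la sol re do ti mi fa / mi do fa ti la re sol).

Yes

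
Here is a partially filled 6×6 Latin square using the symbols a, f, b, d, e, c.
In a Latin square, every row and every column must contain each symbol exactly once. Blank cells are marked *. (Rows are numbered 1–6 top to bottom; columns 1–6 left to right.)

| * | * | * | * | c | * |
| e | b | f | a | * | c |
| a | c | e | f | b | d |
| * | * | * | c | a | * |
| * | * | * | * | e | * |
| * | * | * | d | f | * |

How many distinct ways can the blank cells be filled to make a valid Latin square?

14

Row 1, column 1: eliminating its row and column leaves {f, b, d}.
Row 1, column 2: eliminating its row and column leaves {a, f, d, e}.
Row 1, column 3: eliminating its row and column leaves {a, b, d}.
Row 1, column 4: eliminating its row and column leaves {b, e}.
Row 1, column 6: eliminating its row and column leaves {a, f, b, e}.
Row 2, column 5: eliminating its row and column leaves {d}.
Row 4, column 1: eliminating its row and column leaves {f, b, d}.
Row 4, column 2: eliminating its row and column leaves {f, d, e}.
Row 4, column 3: eliminating its row and column leaves {b, d}.
Row 4, column 6: eliminating its row and column leaves {f, b, e}.
Row 5, column 1: eliminating its row and column leaves {f, b, d, c}.
Row 5, column 2: eliminating its row and column leaves {a, f, d}.
Row 5, column 3: eliminating its row and column leaves {a, b, d, c}.
Row 5, column 4: eliminating its row and column leaves {b}.
Row 5, column 6: eliminating its row and column leaves {a, f, b}.
Row 6, column 1: eliminating its row and column leaves {b, c}.
Row 6, column 2: eliminating its row and column leaves {a, e}.
Row 6, column 3: eliminating its row and column leaves {a, b, c}.
Row 6, column 6: eliminating its row and column leaves {a, b, e}.
Enumerating the assignments across these blanks that avoid any row or column repeat gives 14 completions.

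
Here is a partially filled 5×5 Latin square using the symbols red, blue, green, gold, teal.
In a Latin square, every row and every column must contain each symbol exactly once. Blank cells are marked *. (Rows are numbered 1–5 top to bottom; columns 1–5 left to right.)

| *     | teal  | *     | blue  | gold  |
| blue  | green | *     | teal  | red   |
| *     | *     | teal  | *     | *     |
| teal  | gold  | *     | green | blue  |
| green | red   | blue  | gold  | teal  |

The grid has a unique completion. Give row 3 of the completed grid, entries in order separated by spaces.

gold blue teal red green

Row 3, column 2: row 3 has {teal} and column 2 has {red, green, gold, teal}, leaving only blue.
Row 3, column 4: row 3 has {blue, teal} and column 4 has {blue, green, gold, teal}, leaving only red.
Row 3, column 1: row 3 has {red, blue, teal} and column 1 has {blue, green, teal}, leaving only gold.
Row 3, column 5: row 3 has {red, blue, gold, teal} and column 5 has {red, blue, gold, teal}, leaving only green.
So row 3 reads: gold blue teal red green.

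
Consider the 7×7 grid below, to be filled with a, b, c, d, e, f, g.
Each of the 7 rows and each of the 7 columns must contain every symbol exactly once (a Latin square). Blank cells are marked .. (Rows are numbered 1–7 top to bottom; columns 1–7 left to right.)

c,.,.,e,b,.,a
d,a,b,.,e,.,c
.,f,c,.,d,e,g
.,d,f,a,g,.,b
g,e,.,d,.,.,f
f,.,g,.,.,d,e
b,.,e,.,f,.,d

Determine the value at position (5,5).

c

Row 1, column 2: row 1 has {a, b, c, e} and column 2 has {a, d, e, f}, leaving only g.
Row 1, column 3: row 1 has {a, b, c, e, g} and column 3 has {b, c, e, f, g}, leaving only d.
Row 1, column 6: row 1 has {a, b, c, d, e, g} and column 6 has {d, e}, leaving only f.
Row 2, column 6: row 2 has {a, b, c, d, e} and column 6 has {d, e, f}, leaving only g.
Row 2, column 4: row 2 has {a, b, c, d, e, g} and column 4 has {a, d, e}, leaving only f.
Row 3, column 1: row 3 has {c, d, e, f, g} and column 1 has {b, c, d, f, g}, leaving only a.
Row 3, column 4: row 3 has {a, c, d, e, f, g} and column 4 has {a, d, e, f}, leaving only b.
Row 4, column 1: row 4 has {a, b, d, f, g} and column 1 has {a, b, c, d, f, g}, leaving only e.
Row 4, column 6: row 4 has {a, b, d, e, f, g} and column 6 has {d, e, f, g}, leaving only c.
Row 5, column 3: row 5 has {d, e, f, g} and column 3 has {b, c, d, e, f, g}, leaving only a.
Row 5 already has {a, d, e, f, g} and column 5 already has {b, d, e, f, g}, so row 5, column 5 must be c.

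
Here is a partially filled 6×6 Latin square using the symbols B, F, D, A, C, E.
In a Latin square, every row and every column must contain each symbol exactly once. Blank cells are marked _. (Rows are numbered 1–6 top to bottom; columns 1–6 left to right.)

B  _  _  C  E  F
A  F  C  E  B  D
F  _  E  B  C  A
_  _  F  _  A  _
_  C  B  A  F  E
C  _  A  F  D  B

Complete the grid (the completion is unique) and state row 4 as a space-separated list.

E B F D A C

Row 4, column 4: row 4 has {F, A} and column 4 has {B, F, A, C, E}, leaving only D.
Row 4, column 1: row 4 has {F, D, A} and column 1 has {B, F, A, C}, leaving only E.
Row 4, column 2: row 4 has {F, D, A, E} and column 2 has {F, C}, leaving only B.
Row 4, column 6: row 4 has {B, F, D, A, E} and column 6 has {B, F, D, A, E}, leaving only C.
So row 4 reads: E B F D A C.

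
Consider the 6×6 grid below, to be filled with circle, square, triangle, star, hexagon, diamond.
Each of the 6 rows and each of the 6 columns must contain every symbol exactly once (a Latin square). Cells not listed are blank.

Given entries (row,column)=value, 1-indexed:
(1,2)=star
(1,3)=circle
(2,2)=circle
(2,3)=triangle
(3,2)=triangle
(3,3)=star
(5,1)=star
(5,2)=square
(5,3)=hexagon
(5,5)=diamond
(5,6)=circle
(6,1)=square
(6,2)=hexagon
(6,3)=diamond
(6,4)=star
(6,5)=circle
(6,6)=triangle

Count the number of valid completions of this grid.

Row 1, column 1: eliminating its row and column leaves {triangle, hexagon, diamond}.
Row 1, column 4: eliminating its row and column leaves {square, triangle, hexagon, diamond}.
Row 1, column 5: eliminating its row and column leaves {square, triangle, hexagon}.
Row 1, column 6: eliminating its row and column leaves {square, hexagon, diamond}.
Row 2, column 1: eliminating its row and column leaves {hexagon, diamond}.
Row 2, column 4: eliminating its row and column leaves {square, hexagon, diamond}.
Row 2, column 5: eliminating its row and column leaves {square, star, hexagon}.
Row 2, column 6: eliminating its row and column leaves {square, star, hexagon, diamond}.
Row 3, column 1: eliminating its row and column leaves {circle, hexagon, diamond}.
Row 3, column 4: eliminating its row and column leaves {circle, square, hexagon, diamond}.
Row 3, column 5: eliminating its row and column leaves {square, hexagon}.
Row 3, column 6: eliminating its row and column leaves {square, hexagon, diamond}.
Row 4, column 1: eliminating its row and column leaves {circle, triangle, hexagon, diamond}.
Row 4, column 2: eliminating its row and column leaves {diamond}.
Row 4, column 3: eliminating its row and column leaves {square}.
Row 4, column 4: eliminating its row and column leaves {circle, square, triangle, hexagon, diamond}.
Row 4, column 5: eliminating its row and column leaves {square, triangle, star, hexagon}.
Row 4, column 6: eliminating its row and column leaves {square, star, hexagon, diamond}.
Row 5, column 4: eliminating its row and column leaves {triangle}.
Enumerating the assignments across these blanks that avoid any row or column repeat gives 16 completions.

16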